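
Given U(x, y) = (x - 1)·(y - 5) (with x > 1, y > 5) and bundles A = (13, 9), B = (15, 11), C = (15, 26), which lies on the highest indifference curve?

Evaluate utility at each bundle:
U(A) = 48.
U(B) = 84.
U(C) = 294.
Highest utility is C, so C ≻ B ≻ A.

Bundle C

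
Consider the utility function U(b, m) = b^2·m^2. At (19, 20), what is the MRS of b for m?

MU_b = 2·b·m^2 and MU_m = 2·b^2·m.
MRS = MU_b/MU_m = m/b.
At (19, 20): MRS = 20/19.
So at (19, 20) the consumer would give up 20/19 units of m for one more unit of b.

MRS = 20/19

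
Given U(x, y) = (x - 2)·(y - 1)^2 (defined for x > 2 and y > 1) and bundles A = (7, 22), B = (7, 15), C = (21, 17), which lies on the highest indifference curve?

Bundle C

Evaluate utility at each bundle:
U(A) = 2205.
U(B) = 980.
U(C) = 4864.
Highest utility is C, so C ≻ A ≻ B.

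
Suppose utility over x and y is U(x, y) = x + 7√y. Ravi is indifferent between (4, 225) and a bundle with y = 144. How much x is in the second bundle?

U(4, 225) = 109.
Set U(x, 144) = 109 and solve.
With y = 144: √144 = 12, so x = 109 − 7·12 = 25.
Check: U(25, 144) = 109.

x = 25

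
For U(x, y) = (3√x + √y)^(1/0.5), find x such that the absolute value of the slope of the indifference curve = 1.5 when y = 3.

x = 12

For CES with ρ = 0.5, MRS = (3/1)·√(y/x).
Setting (3/1)·√(3/x) = 1.5 gives √(3/x) = 0.5, so 3/x = 0.25 and x = 12.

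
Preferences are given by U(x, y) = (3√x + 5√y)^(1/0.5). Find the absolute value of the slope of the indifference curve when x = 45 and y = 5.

MRS = 0.2

For CES with ρ = 0.5, MRS = (3/5)·√(y/x).
At (45, 5): MRS = 0.2.
That is, one extra unit of x is worth 0.2 units of y at the margin.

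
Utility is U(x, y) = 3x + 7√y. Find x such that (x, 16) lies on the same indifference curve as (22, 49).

x = 29

U(22, 49) = 115.
Set U(x, 16) = 115 and solve.
With y = 16: √16 = 4, so 3x = 115 − 7·4 = 87 and x = 29.
Check: U(29, 16) = 115.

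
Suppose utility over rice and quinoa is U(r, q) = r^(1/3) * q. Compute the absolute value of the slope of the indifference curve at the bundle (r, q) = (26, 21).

MU_r = 1/3·r^(-2/3)·q and MU_q = r^(1/3).
MRS = MU_r/MU_q = (1/3)·q/r.
At (26, 21): MRS = 7/26.
So at (26, 21) the consumer would give up 7/26 units of q for one more unit of r.

MRS = 7/26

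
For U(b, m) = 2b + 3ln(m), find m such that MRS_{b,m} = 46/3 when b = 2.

m = 23

MU_b = 2, MU_m = 3/m.
MRS = 2 ÷ (3/m).
MRS depends only on m: (2/3)·m = 46/3 ⇒ m = (46/3)/(2/3) = 23.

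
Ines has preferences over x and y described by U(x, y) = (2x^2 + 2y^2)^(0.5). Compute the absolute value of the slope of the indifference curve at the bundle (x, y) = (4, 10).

MRS = 0.4

For CES with ρ = 2, MRS = (y/x)^(-1).
At (4, 10): MRS = 0.4.
That is, one extra unit of x is worth 0.4 units of y at the margin.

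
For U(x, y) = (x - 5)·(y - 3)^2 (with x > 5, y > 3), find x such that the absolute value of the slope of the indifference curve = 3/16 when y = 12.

MU_x = (y−3)^2, MU_y = 2·(x−5)·(y−3).
MRS = (1/2)·(y−3)/(x−5).
Substitute y = 12: MRS = 4.5/(x − 5). Setting this equal to 3/16 gives x − 5 = 4.5/(3/16) = 24, so x = 29.

x = 29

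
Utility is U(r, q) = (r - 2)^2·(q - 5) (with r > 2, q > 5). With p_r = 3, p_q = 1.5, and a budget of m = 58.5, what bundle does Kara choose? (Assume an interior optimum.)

r* = 12, q* = 15

MU_r = 2·(r−2)·(q−5), MU_q = (r−2)^2.
MRS = (2/1)·(q−5)/(r−2).
Tangency: set MRS = p_r/p_q = 3/1.5 = 2.
So (2/1)·(q − 5)/(r − 2) = 2, i.e. (q − 5) = (r − 2).
Rewrite the budget in excess-of-subsistence terms: 3·(r − 2) + 1.5·(q − 5) = 58.5 − 3·2 − 1.5·5 = 45.
Substituting, 4.5·(r − 2) = 45, so r − 2 = 10 and r* = 12.
Then q − 5 = 10, so q* = 15.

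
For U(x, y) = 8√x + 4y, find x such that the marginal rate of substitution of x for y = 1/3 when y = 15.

MU_x = 8/(2√x), MU_y = 4.
MRS = 8/(2√x) ÷ 4.
MRS depends only on x: 1/√x = 1/3 ⇒ √x = 1/(1/3) = 3 ⇒ x = 9.

x = 9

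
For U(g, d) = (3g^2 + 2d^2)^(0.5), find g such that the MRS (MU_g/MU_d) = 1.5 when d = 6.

g = 6

For CES with ρ = 2, MRS = (3/2)·(d/g)^(-1).
Setting (3/2)·(6/g)^(-1) = 1.5 gives (6/g)^(-1) = 1, so 6/g = 1 and g = 6.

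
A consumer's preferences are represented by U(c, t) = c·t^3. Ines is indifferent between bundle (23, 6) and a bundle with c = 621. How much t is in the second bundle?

U(23, 6) = 4968.
Set U(621, t) = 4968 and solve.
With c = 621: t^3 = 4968/621 = 8; taking the cube root, t = 2.
Check: U(621, 2) = 4968.

t = 2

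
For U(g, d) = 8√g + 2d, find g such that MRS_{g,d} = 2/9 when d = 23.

MU_g = 8/(2√g), MU_d = 2.
MRS = 8/(2√g) ÷ 2.
MRS depends only on g: 2/√g = 2/9 ⇒ √g = 2/(2/9) = 9 ⇒ g = 81.

g = 81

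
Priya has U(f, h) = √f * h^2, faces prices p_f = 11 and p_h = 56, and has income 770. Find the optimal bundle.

f* = 14, h* = 11

MU_f = 0.5·f^(-0.5)·h^2 and MU_h = 2·√f·h.
MRS = MU_f/MU_h = (0.25)·h/f.
Tangency: set MRS = p_f/p_h = 11/56.
So (0.25)·h/f = 11/56, i.e. h = (11/14)·f.
Substitute into the budget 11·f + 56·h = 770: 55·f = 770, so f* = 14.
Then h* = (11/14)·14 = 11.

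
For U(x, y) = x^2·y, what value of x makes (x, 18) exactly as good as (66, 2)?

U(66, 2) = 8712.
Set U(x, 18) = 8712 and solve.
With y = 18: x^2 = 8712/18 = 484; taking the square root, x = 22.
Check: U(22, 18) = 8712.

x = 22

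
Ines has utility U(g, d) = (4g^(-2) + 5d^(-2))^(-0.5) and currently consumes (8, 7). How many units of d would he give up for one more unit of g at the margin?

For CES with ρ = -2, MRS = (4/5)·(d/g)^3.
At (8, 7): MRS = 343/640.
That is, one extra unit of g is worth 343/640 units of d at the margin.

MRS = 343/640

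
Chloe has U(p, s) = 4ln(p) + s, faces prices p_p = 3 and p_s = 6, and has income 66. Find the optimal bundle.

p* = 8, s* = 7

MU_p = 4/p, MU_s = 1.
MRS = 4/p ÷ 1.
Tangency: set MRS = p_p/p_s = 3/6 = 0.5.
MRS depends only on p: 4/p = 0.5 ⇒ p* = 4/0.5 = 8.
From the budget, 6·s = 66 − 3·8 = 42, so s* = 7.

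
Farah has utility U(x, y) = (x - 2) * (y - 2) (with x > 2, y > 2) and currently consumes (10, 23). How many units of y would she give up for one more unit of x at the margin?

MU_x = (y−2), MU_y = (x−2).
MRS = (y−2)/(x−2).
At (10, 23): MRS = 2.625.
The indifference curve has slope −2.625 at this bundle.

MRS = 2.625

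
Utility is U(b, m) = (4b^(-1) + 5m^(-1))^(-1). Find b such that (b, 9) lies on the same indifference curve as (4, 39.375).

b = 7

U depends on (b, m) only through S = 4b^(-1) + 5m^(-1), so equal utility means equal S. At (4, 39.375): S = 71/63.
With m = 9: 5·9^(-1) = 5/9, so 4b^(-1) = 71/63 − 5/9 = 4/7, i.e. b^(-1) = 1/7.
Hence b = 1/(1/7) = 7.
Check: U(7, 9) = 0.8873.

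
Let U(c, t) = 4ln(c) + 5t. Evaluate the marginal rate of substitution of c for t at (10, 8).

MU_c = 4/c, MU_t = 5.
MRS = 4/c ÷ 5.
At (10, 8): MRS = 2/25.
That is, one extra unit of c is worth 2/25 units of t at the margin.

MRS = 2/25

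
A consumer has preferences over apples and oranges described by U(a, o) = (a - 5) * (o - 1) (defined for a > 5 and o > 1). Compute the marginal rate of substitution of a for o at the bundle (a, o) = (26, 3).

MRS = 2/21

MU_a = (o−1), MU_o = (a−5).
MRS = (o−1)/(a−5).
At (26, 3): MRS = 2/21.
That is, one extra unit of a is worth 2/21 units of o at the margin.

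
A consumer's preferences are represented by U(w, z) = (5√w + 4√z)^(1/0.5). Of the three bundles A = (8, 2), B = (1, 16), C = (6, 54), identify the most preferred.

Bundle C

Evaluate utility at each bundle:
U(A) = 392.000.
U(B) = 441.000.
U(C) = 1734.000.
Highest utility is C, so C ≻ B ≻ A.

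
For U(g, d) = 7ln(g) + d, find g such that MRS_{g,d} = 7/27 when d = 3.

MU_g = 7/g, MU_d = 1.
MRS = 7/g ÷ 1.
MRS depends only on g: 7/g = 7/27 ⇒ g = 7/(7/27) = 27.

g = 27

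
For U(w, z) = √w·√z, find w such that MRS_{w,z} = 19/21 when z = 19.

MU_w = 0.5·w^(-0.5)·√z and MU_z = 0.5·√w·z^(-0.5).
MRS = MU_w/MU_z = z/w.
Substitute z = 19: MRS = 19/w. Setting 19/w = 19/21 gives w = 19/(19/21) = 21.

w = 21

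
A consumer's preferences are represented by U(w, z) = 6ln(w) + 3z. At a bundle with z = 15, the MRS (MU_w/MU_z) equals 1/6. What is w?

w = 12

MU_w = 6/w, MU_z = 3.
MRS = 6/w ÷ 3.
MRS depends only on w: 2/w = 1/6 ⇒ w = 2/(1/6) = 12.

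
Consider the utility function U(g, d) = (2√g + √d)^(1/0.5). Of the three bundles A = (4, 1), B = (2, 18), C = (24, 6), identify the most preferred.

Evaluate utility at each bundle:
U(A) = 25.000.
U(B) = 50.000.
U(C) = 150.000.
Highest utility is C, so C ≻ B ≻ A.

Bundle C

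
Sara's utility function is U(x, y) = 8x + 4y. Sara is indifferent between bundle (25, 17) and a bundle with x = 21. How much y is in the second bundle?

U(25, 17) = 268.
Set U(21, y) = 268 and solve.
8·21 + 4y = 268 ⇒ 4y = 100 ⇒ y = 25.
Check: U(21, 25) = 268.

y = 25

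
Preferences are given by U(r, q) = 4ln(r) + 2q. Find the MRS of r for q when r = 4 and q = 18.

MU_r = 4/r, MU_q = 2.
MRS = 4/r ÷ 2.
At (4, 18): MRS = 0.5.
So at (4, 18) the consumer would give up 0.5 units of q for one more unit of r.

MRS = 0.5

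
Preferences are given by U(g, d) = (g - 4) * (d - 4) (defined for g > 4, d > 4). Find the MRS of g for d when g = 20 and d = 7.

MRS = 3/16

MU_g = (d−4), MU_d = (g−4).
MRS = (d−4)/(g−4).
At (20, 7): MRS = 3/16.
So at (20, 7) the consumer would give up 3/16 units of d for one more unit of g.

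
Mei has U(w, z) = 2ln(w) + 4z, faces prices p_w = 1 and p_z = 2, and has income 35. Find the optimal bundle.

w* = 1, z* = 17

MU_w = 2/w, MU_z = 4.
MRS = 2/w ÷ 4.
Tangency: set MRS = p_w/p_z = 1/2 = 0.5.
MRS depends only on w: 0.5/w = 0.5 ⇒ w* = 0.5/0.5 = 1.
From the budget, 2·z = 35 − 1·1 = 34, so z* = 17.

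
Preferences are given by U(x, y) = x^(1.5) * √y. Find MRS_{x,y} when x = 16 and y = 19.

MU_x = 1.5·√x·√y and MU_y = 0.5·x^(1.5)·y^(-0.5).
MRS = MU_x/MU_y = (3)·y/x.
At (16, 19): MRS = 57/16.
So at (16, 19) the consumer would give up 57/16 units of y for one more unit of x.

MRS = 57/16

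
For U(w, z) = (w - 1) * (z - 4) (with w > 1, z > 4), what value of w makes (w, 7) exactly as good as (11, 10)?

w = 21

U(11, 10) = 60.
Set U(w, 7) = 60 and solve.
With z = 7: (7 − 4) = 3, so (w − 1) = 60/3 = 20.
So w = 1 + 20 = 21.
Check: U(21, 7) = 60.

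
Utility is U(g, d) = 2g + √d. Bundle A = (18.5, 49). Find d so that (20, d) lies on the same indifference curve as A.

d = 16

U(18.5, 49) = 44.
Set U(20, d) = 44 and solve.
With g = 20: √d = 44 − 2·20 = 4, so √d = 4 and d = 16.
Check: U(20, 16) = 44.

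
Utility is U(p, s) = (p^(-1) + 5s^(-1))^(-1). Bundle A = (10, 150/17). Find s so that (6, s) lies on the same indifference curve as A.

U depends on (p, s) only through S = p^(-1) + 5s^(-1), so equal utility means equal S. At (10, 150/17): S = 2/3.
With p = 6: 6^(-1) = 1/6, so 5s^(-1) = 2/3 − 1/6 = 0.5, i.e. s^(-1) = 0.1.
Hence s = 1/0.1 = 10.
Check: U(6, 10) = 1.5.

s = 10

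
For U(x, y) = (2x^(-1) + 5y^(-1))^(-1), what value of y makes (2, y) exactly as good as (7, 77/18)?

U depends on (x, y) only through S = 2x^(-1) + 5y^(-1), so equal utility means equal S. At (7, 77/18): S = 16/11.
With x = 2: 2·2^(-1) = 1, so 5y^(-1) = 16/11 − 1 = 5/11, i.e. y^(-1) = 1/11.
Hence y = 1/(1/11) = 11.
Check: U(2, 11) = 0.6875.

y = 11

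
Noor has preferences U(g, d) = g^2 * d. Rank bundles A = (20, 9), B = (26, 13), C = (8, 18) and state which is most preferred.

Evaluate utility at each bundle:
U(A) = 3600.
U(B) = 8788.
U(C) = 1152.
Highest utility is B, so B ≻ A ≻ C.

Bundle B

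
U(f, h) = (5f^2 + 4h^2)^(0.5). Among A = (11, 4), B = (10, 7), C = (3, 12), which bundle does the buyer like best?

Evaluate utility at each bundle:
U(A) = 25.865.
U(B) = 26.382.
U(C) = 24.920.
Highest utility is B, so B ≻ A ≻ C.

Bundle B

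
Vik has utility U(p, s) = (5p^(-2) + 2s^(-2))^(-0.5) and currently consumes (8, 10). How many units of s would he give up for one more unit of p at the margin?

For CES with ρ = -2, MRS = (5/2)·(s/p)^3.
At (8, 10): MRS = 625/128.
The indifference curve has slope −625/128 at this bundle.

MRS = 625/128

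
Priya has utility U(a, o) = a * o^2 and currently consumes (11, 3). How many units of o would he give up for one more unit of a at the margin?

MU_a = o^2 and MU_o = 2·a·o.
MRS = MU_a/MU_o = (1/2)·o/a.
At (11, 3): MRS = 3/22.
So at (11, 3) the consumer would give up 3/22 units of o for one more unit of a.

MRS = 3/22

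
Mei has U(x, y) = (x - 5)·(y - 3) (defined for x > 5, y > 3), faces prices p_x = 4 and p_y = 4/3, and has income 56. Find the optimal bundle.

MU_x = (y−3), MU_y = (x−5).
MRS = (y−3)/(x−5).
Tangency: set MRS = p_x/p_y = 4/(4/3) = 3.
So (y − 3)/(x − 5) = 3, i.e. (y − 3) = 3·(x − 5).
Rewrite the budget in excess-of-subsistence terms: 4·(x − 5) + (4/3)·(y − 3) = 56 − 4·5 − (4/3)·3 = 32.
Substituting, 8·(x − 5) = 32, so x − 5 = 4 and x* = 9.
Then y − 3 = 3·4 = 12, so y* = 15.

x* = 9, y* = 15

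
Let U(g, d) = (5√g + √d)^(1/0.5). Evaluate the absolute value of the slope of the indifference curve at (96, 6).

MRS = 1.25

For CES with ρ = 0.5, MRS = (5/1)·√(d/g).
At (96, 6): MRS = 1.25.
That is, one extra unit of g is worth 1.25 units of d at the margin.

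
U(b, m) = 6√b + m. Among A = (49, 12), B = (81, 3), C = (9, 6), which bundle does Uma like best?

Bundle B

Evaluate utility at each bundle:
U(A) = 54.000.
U(B) = 57.000.
U(C) = 24.000.
Highest utility is B, so B ≻ A ≻ C.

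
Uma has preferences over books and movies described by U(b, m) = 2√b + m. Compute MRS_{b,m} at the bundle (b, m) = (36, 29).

MU_b = 2/(2√b), MU_m = 1.
MRS = 2/(2√b) ÷ 1.
At (36, 29): MRS = 1/6.
That is, one extra unit of b is worth 1/6 units of m at the margin.

MRS = 1/6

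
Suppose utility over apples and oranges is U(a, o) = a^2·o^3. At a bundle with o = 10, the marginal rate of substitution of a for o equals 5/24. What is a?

a = 32

MU_a = 2·a·o^3 and MU_o = 3·a^2·o^2.
MRS = MU_a/MU_o = (2/3)·o/a.
Substitute o = 10: MRS = (20/3)/a. Setting (20/3)/a = 5/24 gives a = (20/3)/(5/24) = 32.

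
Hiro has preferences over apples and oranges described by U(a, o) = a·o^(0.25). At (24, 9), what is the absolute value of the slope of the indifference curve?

MU_a = o^(0.25) and MU_o = 0.25·a·o^(-0.75).
MRS = MU_a/MU_o = (4)·o/a.
At (24, 9): MRS = 1.5.
That is, one extra unit of a is worth 1.5 units of o at the margin.

MRS = 1.5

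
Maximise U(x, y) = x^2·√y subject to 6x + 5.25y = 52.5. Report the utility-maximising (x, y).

MU_x = 2·x·√y and MU_y = 0.5·x^2·y^(-0.5).
MRS = MU_x/MU_y = (4)·y/x.
Tangency: set MRS = p_x/p_y = 6/5.25 = 8/7.
So (4)·y/x = 8/7, i.e. y = (2/7)·x.
Substitute into the budget 6·x + 5.25·y = 52.5: 7.5·x = 52.5, so x* = 7.
Then y* = (2/7)·7 = 2.

x* = 7, y* = 2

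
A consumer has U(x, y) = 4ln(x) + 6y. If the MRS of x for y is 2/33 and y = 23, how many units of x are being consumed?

MU_x = 4/x, MU_y = 6.
MRS = 4/x ÷ 6.
MRS depends only on x: (2/3)/x = 2/33 ⇒ x = (2/3)/(2/33) = 11.

x = 11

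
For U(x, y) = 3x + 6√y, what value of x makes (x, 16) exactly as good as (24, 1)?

U(24, 1) = 78.
Set U(x, 16) = 78 and solve.
With y = 16: √16 = 4, so 3x = 78 − 6·4 = 54 and x = 18.
Check: U(18, 16) = 78.

x = 18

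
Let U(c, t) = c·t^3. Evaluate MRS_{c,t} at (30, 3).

MU_c = t^3 and MU_t = 3·c·t^2.
MRS = MU_c/MU_t = (1/3)·t/c.
At (30, 3): MRS = 1/30.
So at (30, 3) the consumer would give up 1/30 units of t for one more unit of c.

MRS = 1/30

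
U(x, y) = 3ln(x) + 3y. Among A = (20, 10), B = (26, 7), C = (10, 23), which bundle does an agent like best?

Evaluate utility at each bundle:
U(A) = 38.987.
U(B) = 30.774.
U(C) = 75.908.
Highest utility is C, so C ≻ A ≻ B.

Bundle C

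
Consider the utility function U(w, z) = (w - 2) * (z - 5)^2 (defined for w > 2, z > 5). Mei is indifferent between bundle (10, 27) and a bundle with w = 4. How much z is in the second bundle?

U(10, 27) = 3872.
Set U(4, z) = 3872 and solve.
With w = 4: (4 − 2) = 2, so (z − 5)^2 = 3872/2 = 1936.
Taking the square root (with z > 5): z − 5 = 44, so z = 49.
Check: U(4, 49) = 3872.

z = 49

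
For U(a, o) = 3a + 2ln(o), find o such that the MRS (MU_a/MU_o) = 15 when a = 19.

o = 10

MU_a = 3, MU_o = 2/o.
MRS = 3 ÷ (2/o).
MRS depends only on o: 1.5·o = 15 ⇒ o = 15/1.5 = 10.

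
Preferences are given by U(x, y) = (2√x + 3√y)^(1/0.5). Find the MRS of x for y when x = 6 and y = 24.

MRS = 4/3

For CES with ρ = 0.5, MRS = (2/3)·√(y/x).
At (6, 24): MRS = 4/3.
So at (6, 24) the consumer would give up 4/3 units of y for one more unit of x.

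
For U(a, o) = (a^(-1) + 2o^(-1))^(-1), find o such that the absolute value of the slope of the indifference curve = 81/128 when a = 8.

o = 9

For CES with ρ = -1, MRS = (1/2)·(o/a)^2.
Setting (1/2)·(o/8)^2 = 81/128 gives (o/8)^2 = 81/64, so o/8 = 1.125 and o = 9.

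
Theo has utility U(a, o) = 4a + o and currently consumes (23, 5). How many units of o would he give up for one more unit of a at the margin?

MRS = 4

MU_a = 4, MU_o = 1, so MRS = 4/1 = 4 at every bundle.
At (23, 5): MRS = 4.
So at (23, 5) the consumer would give up 4 units of o for one more unit of a.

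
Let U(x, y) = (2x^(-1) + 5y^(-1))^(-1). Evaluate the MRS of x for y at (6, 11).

MRS = 121/90

For CES with ρ = -1, MRS = (2/5)·(y/x)^2.
At (6, 11): MRS = 121/90.
So at (6, 11) the consumer would give up 121/90 units of y for one more unit of x.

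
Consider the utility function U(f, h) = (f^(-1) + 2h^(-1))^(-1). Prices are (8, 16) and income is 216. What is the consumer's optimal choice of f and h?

f* = 9, h* = 9

For CES with ρ = -1, MRS = (1/2)·(h/f)^2.
Tangency: set MRS = p_f/p_h = 8/16 = 0.5.
So (h/f)^2 = 1; taking the square root, h/f = 1, i.e. h = f.
Substitute into the budget 8·f + 16·h = 216: 24·f = 216, so f* = 9 and h* = 9.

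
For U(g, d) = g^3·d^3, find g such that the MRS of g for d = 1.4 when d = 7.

MU_g = 3·g^2·d^3 and MU_d = 3·g^3·d^2.
MRS = MU_g/MU_d = d/g.
Substitute d = 7: MRS = 7/g. Setting 7/g = 1.4 gives g = 7/1.4 = 5.

g = 5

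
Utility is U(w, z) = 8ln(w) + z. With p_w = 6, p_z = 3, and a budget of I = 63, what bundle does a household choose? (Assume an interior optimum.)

w* = 4, z* = 13

MU_w = 8/w, MU_z = 1.
MRS = 8/w ÷ 1.
Tangency: set MRS = p_w/p_z = 6/3 = 2.
MRS depends only on w: 8/w = 2 ⇒ w* = 8/2 = 4.
From the budget, 3·z = 63 − 6·4 = 39, so z* = 13.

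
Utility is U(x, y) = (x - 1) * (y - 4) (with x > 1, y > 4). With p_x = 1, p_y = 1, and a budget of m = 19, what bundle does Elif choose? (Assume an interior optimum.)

x* = 8, y* = 11

MU_x = (y−4), MU_y = (x−1).
MRS = (y−4)/(x−1).
Tangency: set MRS = p_x/p_y = 1/1 = 1.
So (y − 4)/(x − 1) = 1, i.e. (y − 4) = (x − 1).
Rewrite the budget in excess-of-subsistence terms: 1·(x − 1) + 1·(y − 4) = 19 − 1·1 − 1·4 = 14.
Substituting, 2·(x − 1) = 14, so x − 1 = 7 and x* = 8.
Then y − 4 = 7, so y* = 11.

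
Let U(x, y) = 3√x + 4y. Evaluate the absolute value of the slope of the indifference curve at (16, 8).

MRS = 3/32

MU_x = 3/(2√x), MU_y = 4.
MRS = 3/(2√x) ÷ 4.
At (16, 8): MRS = 3/32.
That is, one extra unit of x is worth 3/32 units of y at the margin.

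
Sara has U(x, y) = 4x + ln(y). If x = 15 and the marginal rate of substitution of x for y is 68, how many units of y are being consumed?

y = 17

MU_x = 4, MU_y = 1/y.
MRS = 4 ÷ (1/y).
MRS depends only on y: 4·y = 68 ⇒ y = 68/4 = 17.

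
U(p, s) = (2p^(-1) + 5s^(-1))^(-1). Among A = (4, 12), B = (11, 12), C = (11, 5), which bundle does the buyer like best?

Evaluate utility at each bundle:
U(A) = 1.091.
U(B) = 1.671.
U(C) = 0.846.
Highest utility is B, so B ≻ A ≻ C.

Bundle B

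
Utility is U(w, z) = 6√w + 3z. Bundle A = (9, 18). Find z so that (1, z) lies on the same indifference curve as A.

U(9, 18) = 72.
Set U(1, z) = 72 and solve.
With w = 1: √1 = 1, so 3z = 72 − 6·1 = 66 and z = 22.
Check: U(1, 22) = 72.

z = 22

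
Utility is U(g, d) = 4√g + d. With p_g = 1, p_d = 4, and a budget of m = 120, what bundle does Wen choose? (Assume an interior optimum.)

g* = 64, d* = 14

MU_g = 4/(2√g), MU_d = 1.
MRS = 4/(2√g) ÷ 1.
Tangency: set MRS = p_g/p_d = 1/4 = 0.25.
MRS depends only on g: 2/√g = 0.25 ⇒ √g = 2/0.25 = 8 ⇒ g* = 64.
From the budget, 4·d = 120 − 1·64 = 56, so d* = 14.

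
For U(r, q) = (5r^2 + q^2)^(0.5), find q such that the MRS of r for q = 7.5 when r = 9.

q = 6

For CES with ρ = 2, MRS = (5/1)·(q/r)^(-1).
Setting (5/1)·(q/9)^(-1) = 7.5 gives (q/9)^(-1) = 1.5, so q/9 = 2/3 and q = 6.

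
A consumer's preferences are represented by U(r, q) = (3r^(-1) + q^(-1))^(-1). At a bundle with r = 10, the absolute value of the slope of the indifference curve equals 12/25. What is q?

For CES with ρ = -1, MRS = (3/1)·(q/r)^2.
Setting (3/1)·(q/10)^2 = 12/25 gives (q/10)^2 = 4/25, so q/10 = 0.4 and q = 4.

q = 4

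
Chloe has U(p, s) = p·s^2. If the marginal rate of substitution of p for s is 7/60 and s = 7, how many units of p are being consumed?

p = 30

MU_p = s^2 and MU_s = 2·p·s.
MRS = MU_p/MU_s = (1/2)·s/p.
Substitute s = 7: MRS = 3.5/p. Setting 3.5/p = 7/60 gives p = 3.5/(7/60) = 30.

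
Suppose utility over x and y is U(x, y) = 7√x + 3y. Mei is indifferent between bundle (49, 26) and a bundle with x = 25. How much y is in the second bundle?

y = 92/3

U(49, 26) = 127.
Set U(25, y) = 127 and solve.
With x = 25: √25 = 5, so 3y = 127 − 7·5 = 92 and y = 92/3.
Check: U(25, 92/3) = 127.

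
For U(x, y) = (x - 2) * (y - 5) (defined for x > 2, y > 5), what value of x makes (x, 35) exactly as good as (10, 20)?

U(10, 20) = 120.
Set U(x, 35) = 120 and solve.
With y = 35: (35 − 5) = 30, so (x − 2) = 120/30 = 4.
So x = 2 + 4 = 6.
Check: U(6, 35) = 120.

x = 6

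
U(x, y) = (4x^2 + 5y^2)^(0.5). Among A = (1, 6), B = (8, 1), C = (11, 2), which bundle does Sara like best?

Bundle C

Evaluate utility at each bundle:
U(A) = 13.565.
U(B) = 16.155.
U(C) = 22.450.
Highest utility is C, so C ≻ B ≻ A.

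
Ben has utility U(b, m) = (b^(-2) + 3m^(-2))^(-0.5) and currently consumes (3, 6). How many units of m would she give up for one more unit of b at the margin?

MRS = 8/3

For CES with ρ = -2, MRS = (1/3)·(m/b)^3.
At (3, 6): MRS = 8/3.
That is, one extra unit of b is worth 8/3 units of m at the margin.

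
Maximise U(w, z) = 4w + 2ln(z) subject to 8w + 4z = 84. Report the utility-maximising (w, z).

w* = 10, z* = 1

MU_w = 4, MU_z = 2/z.
MRS = 4 ÷ (2/z).
Tangency: set MRS = p_w/p_z = 8/4 = 2.
MRS depends only on z: 2·z = 2 ⇒ z* = 2/2 = 1.
From the budget, 8·w = 84 − 4·1 = 80, so w* = 10.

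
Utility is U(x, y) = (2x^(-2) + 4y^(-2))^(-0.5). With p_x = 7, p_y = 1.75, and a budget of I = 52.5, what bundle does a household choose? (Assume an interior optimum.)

For CES with ρ = -2, MRS = (2/4)·(y/x)^3.
Tangency: set MRS = p_x/p_y = 7/1.75 = 4.
So (y/x)^3 = 8; taking the cube root, y/x = 2, i.e. y = 2·x.
Substitute into the budget 7·x + 1.75·y = 52.5: 10.5·x = 52.5, so x* = 5 and y* = 2·5 = 10.

x* = 5, y* = 10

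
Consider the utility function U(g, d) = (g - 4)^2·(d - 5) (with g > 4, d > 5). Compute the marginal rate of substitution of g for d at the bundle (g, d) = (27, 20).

MU_g = 2·(g−4)·(d−5), MU_d = (g−4)^2.
MRS = (2/1)·(d−5)/(g−4).
At (27, 20): MRS = 30/23.
That is, one extra unit of g is worth 30/23 units of d at the margin.

MRS = 30/23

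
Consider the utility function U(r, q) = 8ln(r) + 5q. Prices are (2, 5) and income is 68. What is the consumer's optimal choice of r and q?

MU_r = 8/r, MU_q = 5.
MRS = 8/r ÷ 5.
Tangency: set MRS = p_r/p_q = 2/5 = 0.4.
MRS depends only on r: 1.6/r = 0.4 ⇒ r* = 1.6/0.4 = 4.
From the budget, 5·q = 68 − 2·4 = 60, so q* = 12.

r* = 4, q* = 12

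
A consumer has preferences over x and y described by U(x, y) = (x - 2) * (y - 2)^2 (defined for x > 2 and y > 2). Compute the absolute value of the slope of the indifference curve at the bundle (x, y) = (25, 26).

MRS = 12/23

MU_x = (y−2)^2, MU_y = 2·(x−2)·(y−2).
MRS = (1/2)·(y−2)/(x−2).
At (25, 26): MRS = 12/23.
So at (25, 26) the consumer would give up 12/23 units of y for one more unit of x.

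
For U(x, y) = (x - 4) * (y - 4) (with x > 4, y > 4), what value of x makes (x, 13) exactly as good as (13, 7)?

U(13, 7) = 27.
Set U(x, 13) = 27 and solve.
With y = 13: (13 − 4) = 9, so (x − 4) = 27/9 = 3.
So x = 4 + 3 = 7.
Check: U(7, 13) = 27.

x = 7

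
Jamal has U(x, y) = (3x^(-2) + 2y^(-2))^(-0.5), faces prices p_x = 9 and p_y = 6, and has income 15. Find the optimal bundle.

For CES with ρ = -2, MRS = (3/2)·(y/x)^3.
Tangency: set MRS = p_x/p_y = 9/6 = 1.5.
So (y/x)^3 = 1; taking the cube root, y/x = 1, i.e. y = x.
Substitute into the budget 9·x + 6·y = 15: 15·x = 15, so x* = 1 and y* = 1.

x* = 1, y* = 1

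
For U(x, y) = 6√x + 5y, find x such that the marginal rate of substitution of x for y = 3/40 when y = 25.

x = 64

MU_x = 6/(2√x), MU_y = 5.
MRS = 6/(2√x) ÷ 5.
MRS depends only on x: 0.6/√x = 3/40 ⇒ √x = 0.6/(3/40) = 8 ⇒ x = 64.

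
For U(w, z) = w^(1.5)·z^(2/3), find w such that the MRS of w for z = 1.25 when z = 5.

w = 9

MU_w = 1.5·√w·z^(2/3) and MU_z = 2/3·w^(1.5)·z^(-1/3).
MRS = MU_w/MU_z = (2.25)·z/w.
Substitute z = 5: MRS = 11.25/w. Setting 11.25/w = 1.25 gives w = 11.25/1.25 = 9.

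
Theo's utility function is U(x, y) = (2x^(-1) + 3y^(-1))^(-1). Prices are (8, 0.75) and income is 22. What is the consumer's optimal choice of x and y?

x* = 2, y* = 8

For CES with ρ = -1, MRS = (2/3)·(y/x)^2.
Tangency: set MRS = p_x/p_y = 8/0.75 = 32/3.
So (y/x)^2 = 16; taking the square root, y/x = 4, i.e. y = 4·x.
Substitute into the budget 8·x + 0.75·y = 22: 11·x = 22, so x* = 2 and y* = 4·2 = 8.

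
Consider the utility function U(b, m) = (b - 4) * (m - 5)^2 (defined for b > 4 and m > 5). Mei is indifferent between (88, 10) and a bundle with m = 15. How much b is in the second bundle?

b = 25

U(88, 10) = 2100.
Set U(b, 15) = 2100 and solve.
With m = 15: (15 − 5)^2 = 100, so (b − 4) = 2100/100 = 21.
So b = 4 + 21 = 25.
Check: U(25, 15) = 2100.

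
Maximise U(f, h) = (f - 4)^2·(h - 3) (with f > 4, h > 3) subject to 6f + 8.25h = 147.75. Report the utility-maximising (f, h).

MU_f = 2·(f−4)·(h−3), MU_h = (f−4)^2.
MRS = (2/1)·(h−3)/(f−4).
Tangency: set MRS = p_f/p_h = 6/8.25 = 8/11.
So (2/1)·(h − 3)/(f − 4) = 8/11, i.e. (h − 3) = (4/11)·(f − 4).
Rewrite the budget in excess-of-subsistence terms: 6·(f − 4) + 8.25·(h − 3) = 147.75 − 6·4 − 8.25·3 = 99.
Substituting, 9·(f − 4) = 99, so f − 4 = 11 and f* = 15.
Then h − 3 = (4/11)·11 = 4, so h* = 7.

f* = 15, h* = 7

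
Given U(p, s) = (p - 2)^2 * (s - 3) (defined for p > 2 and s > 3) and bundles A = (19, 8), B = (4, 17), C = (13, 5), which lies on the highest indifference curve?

Evaluate utility at each bundle:
U(A) = 1445.
U(B) = 56.
U(C) = 242.
Highest utility is A, so A ≻ C ≻ B.

Bundle A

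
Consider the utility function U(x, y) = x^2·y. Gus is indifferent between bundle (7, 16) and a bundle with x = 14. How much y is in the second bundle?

y = 4

U(7, 16) = 784.
Set U(14, y) = 784 and solve.
With x = 14: 14^2 = 196, so y = 784/196 = 4.
Check: U(14, 4) = 784.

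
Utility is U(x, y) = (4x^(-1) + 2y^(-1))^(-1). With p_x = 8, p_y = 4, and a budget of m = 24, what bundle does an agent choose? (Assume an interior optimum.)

For CES with ρ = -1, MRS = (4/2)·(y/x)^2.
Tangency: set MRS = p_x/p_y = 8/4 = 2.
So (y/x)^2 = 1; taking the square root, y/x = 1, i.e. y = x.
Substitute into the budget 8·x + 4·y = 24: 12·x = 24, so x* = 2 and y* = 2.

x* = 2, y* = 2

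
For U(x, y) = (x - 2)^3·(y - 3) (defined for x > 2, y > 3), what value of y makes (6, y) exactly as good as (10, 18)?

U(10, 18) = 7680.
Set U(6, y) = 7680 and solve.
With x = 6: (6 − 2)^3 = 64, so (y − 3) = 7680/64 = 120.
So y = 3 + 120 = 123.
Check: U(6, 123) = 7680.

y = 123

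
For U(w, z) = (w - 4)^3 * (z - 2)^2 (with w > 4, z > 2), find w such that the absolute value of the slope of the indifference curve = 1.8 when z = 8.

w = 9

MU_w = 3·(w−4)^2·(z−2)^2, MU_z = 2·(w−4)^3·(z−2).
MRS = (3/2)·(z−2)/(w−4).
Substitute z = 8: MRS = 9/(w − 4). Setting this equal to 1.8 gives w − 4 = 9/1.8 = 5, so w = 9.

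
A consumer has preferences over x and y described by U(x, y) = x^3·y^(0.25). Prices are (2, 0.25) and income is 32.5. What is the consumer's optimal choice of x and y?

MU_x = 3·x^2·y^(0.25) and MU_y = 0.25·x^3·y^(-0.75).
MRS = MU_x/MU_y = (12)·y/x.
Tangency: set MRS = p_x/p_y = 2/0.25 = 8.
So (12)·y/x = 8, i.e. y = (2/3)·x.
Substitute into the budget 2·x + 0.25·y = 32.5: (13/6)·x = 32.5, so x* = 15.
Then y* = (2/3)·15 = 10.

x* = 15, y* = 10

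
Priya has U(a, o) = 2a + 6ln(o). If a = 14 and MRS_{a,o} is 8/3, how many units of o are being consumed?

MU_a = 2, MU_o = 6/o.
MRS = 2 ÷ (6/o).
MRS depends only on o: (1/3)·o = 8/3 ⇒ o = (8/3)/(1/3) = 8.

o = 8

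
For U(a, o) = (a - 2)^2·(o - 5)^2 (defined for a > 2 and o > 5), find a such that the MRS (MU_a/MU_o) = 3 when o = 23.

MU_a = 2·(a−2)·(o−5)^2, MU_o = 2·(a−2)^2·(o−5).
MRS = (o−5)/(a−2).
Substitute o = 23: MRS = 18/(a − 2). Setting this equal to 3 gives a − 2 = 18/3 = 6, so a = 8.

a = 8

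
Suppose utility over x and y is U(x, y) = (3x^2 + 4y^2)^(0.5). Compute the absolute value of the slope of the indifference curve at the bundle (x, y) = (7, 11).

For CES with ρ = 2, MRS = (3/4)·(y/x)^(-1).
At (7, 11): MRS = 21/44.
So at (7, 11) the consumer would give up 21/44 units of y for one more unit of x.

MRS = 21/44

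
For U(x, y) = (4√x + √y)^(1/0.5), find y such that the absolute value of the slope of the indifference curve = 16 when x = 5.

For CES with ρ = 0.5, MRS = (4/1)·√(y/x).
Setting (4/1)·√(y/5) = 16 gives √(y/5) = 4, so y/5 = 16 and y = 80.

y = 80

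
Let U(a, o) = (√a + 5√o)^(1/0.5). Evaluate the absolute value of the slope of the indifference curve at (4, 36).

For CES with ρ = 0.5, MRS = (1/5)·√(o/a).
At (4, 36): MRS = 0.6.
The indifference curve has slope −0.6 at this bundle.

MRS = 0.6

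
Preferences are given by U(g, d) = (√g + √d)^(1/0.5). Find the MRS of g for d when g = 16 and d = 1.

For CES with ρ = 0.5, MRS = √(d/g).
At (16, 1): MRS = 0.25.
The indifference curve has slope −0.25 at this bundle.

MRS = 0.25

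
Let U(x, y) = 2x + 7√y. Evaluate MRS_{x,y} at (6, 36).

MU_x = 2, MU_y = 7/(2√y).
MRS = 2 ÷ (7/(2√y)).
At (6, 36): MRS = 24/7.
The indifference curve has slope −24/7 at this bundle.

MRS = 24/7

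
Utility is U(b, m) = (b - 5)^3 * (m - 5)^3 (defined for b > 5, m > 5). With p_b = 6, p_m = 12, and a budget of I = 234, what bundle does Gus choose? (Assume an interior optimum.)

MU_b = 3·(b−5)^2·(m−5)^3, MU_m = 3·(b−5)^3·(m−5)^2.
MRS = (m−5)/(b−5).
Tangency: set MRS = p_b/p_m = 6/12 = 0.5.
So (m − 5)/(b − 5) = 0.5, i.e. (m − 5) = 0.5·(b − 5).
Rewrite the budget in excess-of-subsistence terms: 6·(b − 5) + 12·(m − 5) = 234 − 6·5 − 12·5 = 144.
Substituting, 12·(b − 5) = 144, so b − 5 = 12 and b* = 17.
Then m − 5 = 0.5·12 = 6, so m* = 11.

b* = 17, m* = 11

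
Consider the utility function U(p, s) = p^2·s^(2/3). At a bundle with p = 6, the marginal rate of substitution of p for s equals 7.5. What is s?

MU_p = 2·p·s^(2/3) and MU_s = 2/3·p^2·s^(-1/3).
MRS = MU_p/MU_s = (3)·s/p.
Substitute p = 6: MRS = s/2. Setting s/2 = 7.5 gives s = 7.5·2 = 15.

s = 15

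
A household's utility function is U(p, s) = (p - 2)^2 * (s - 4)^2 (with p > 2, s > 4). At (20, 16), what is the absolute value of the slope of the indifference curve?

MRS = 2/3

MU_p = 2·(p−2)·(s−4)^2, MU_s = 2·(p−2)^2·(s−4).
MRS = (s−4)/(p−2).
At (20, 16): MRS = 2/3.
That is, one extra unit of p is worth 2/3 units of s at the margin.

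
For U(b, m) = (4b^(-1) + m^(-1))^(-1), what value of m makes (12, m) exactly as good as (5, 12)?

m = 20/11

U depends on (b, m) only through S = 4b^(-1) + m^(-1), so equal utility means equal S. At (5, 12): S = 53/60.
With b = 12: 4·12^(-1) = 1/3, so m^(-1) = 53/60 − 1/3 = 0.55.
Hence m = 1/0.55 = 20/11.
Check: U(12, 20/11) = 1.1321.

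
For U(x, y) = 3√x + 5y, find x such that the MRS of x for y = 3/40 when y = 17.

x = 16

MU_x = 3/(2√x), MU_y = 5.
MRS = 3/(2√x) ÷ 5.
MRS depends only on x: 0.3/√x = 3/40 ⇒ √x = 0.3/(3/40) = 4 ⇒ x = 16.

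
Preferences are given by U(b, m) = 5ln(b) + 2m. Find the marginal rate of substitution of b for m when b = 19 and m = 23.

MRS = 5/38

MU_b = 5/b, MU_m = 2.
MRS = 5/b ÷ 2.
At (19, 23): MRS = 5/38.
The indifference curve has slope −5/38 at this bundle.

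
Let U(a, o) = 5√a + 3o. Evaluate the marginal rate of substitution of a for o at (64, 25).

MRS = 5/48

MU_a = 5/(2√a), MU_o = 3.
MRS = 5/(2√a) ÷ 3.
At (64, 25): MRS = 5/48.
The indifference curve has slope −5/48 at this bundle.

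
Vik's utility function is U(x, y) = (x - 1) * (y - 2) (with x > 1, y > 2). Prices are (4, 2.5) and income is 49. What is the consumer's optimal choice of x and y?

x* = 6, y* = 10

MU_x = (y−2), MU_y = (x−1).
MRS = (y−2)/(x−1).
Tangency: set MRS = p_x/p_y = 4/2.5 = 1.6.
So (y − 2)/(x − 1) = 1.6, i.e. (y − 2) = 1.6·(x − 1).
Rewrite the budget in excess-of-subsistence terms: 4·(x − 1) + 2.5·(y − 2) = 49 − 4·1 − 2.5·2 = 40.
Substituting, 8·(x − 1) = 40, so x − 1 = 5 and x* = 6.
Then y − 2 = 1.6·5 = 8, so y* = 10.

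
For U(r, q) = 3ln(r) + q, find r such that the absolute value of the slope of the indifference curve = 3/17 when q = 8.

MU_r = 3/r, MU_q = 1.
MRS = 3/r ÷ 1.
MRS depends only on r: 3/r = 3/17 ⇒ r = 3/(3/17) = 17.

r = 17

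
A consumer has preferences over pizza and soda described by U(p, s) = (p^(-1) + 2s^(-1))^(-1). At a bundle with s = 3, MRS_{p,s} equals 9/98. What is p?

For CES with ρ = -1, MRS = (1/2)·(s/p)^2.
Setting (1/2)·(3/p)^2 = 9/98 gives (3/p)^2 = 9/49, so 3/p = 3/7 and p = 7.

p = 7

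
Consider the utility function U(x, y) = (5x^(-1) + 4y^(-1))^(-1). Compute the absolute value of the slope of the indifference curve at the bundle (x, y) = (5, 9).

For CES with ρ = -1, MRS = (5/4)·(y/x)^2.
At (5, 9): MRS = 4.05.
The indifference curve has slope −4.05 at this bundle.

MRS = 4.05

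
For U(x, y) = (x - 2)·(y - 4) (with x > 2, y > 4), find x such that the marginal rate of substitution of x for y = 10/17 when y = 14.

MU_x = (y−4), MU_y = (x−2).
MRS = (y−4)/(x−2).
Substitute y = 14: MRS = 10/(x − 2). Setting this equal to 10/17 gives x − 2 = 10/(10/17) = 17, so x = 19.

x = 19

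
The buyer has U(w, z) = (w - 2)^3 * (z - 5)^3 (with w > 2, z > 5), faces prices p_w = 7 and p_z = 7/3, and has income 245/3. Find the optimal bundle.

w* = 6, z* = 17

MU_w = 3·(w−2)^2·(z−5)^3, MU_z = 3·(w−2)^3·(z−5)^2.
MRS = (z−5)/(w−2).
Tangency: set MRS = p_w/p_z = 7/(7/3) = 3.
So (z − 5)/(w − 2) = 3, i.e. (z − 5) = 3·(w − 2).
Rewrite the budget in excess-of-subsistence terms: 7·(w − 2) + (7/3)·(z − 5) = 245/3 − 7·2 − (7/3)·5 = 56.
Substituting, 14·(w − 2) = 56, so w − 2 = 4 and w* = 6.
Then z − 5 = 3·4 = 12, so z* = 17.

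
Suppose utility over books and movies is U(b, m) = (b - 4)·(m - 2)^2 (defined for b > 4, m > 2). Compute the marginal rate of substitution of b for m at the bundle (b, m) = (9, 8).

MU_b = (m−2)^2, MU_m = 2·(b−4)·(m−2).
MRS = (1/2)·(m−2)/(b−4).
At (9, 8): MRS = 0.6.
So at (9, 8) the consumer would give up 0.6 units of m for one more unit of b.

MRS = 0.6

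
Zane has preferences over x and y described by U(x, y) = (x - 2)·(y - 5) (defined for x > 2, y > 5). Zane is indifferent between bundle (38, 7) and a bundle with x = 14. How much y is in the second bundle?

y = 11

U(38, 7) = 72.
Set U(14, y) = 72 and solve.
With x = 14: (14 − 2) = 12, so (y − 5) = 72/12 = 6.
So y = 5 + 6 = 11.
Check: U(14, 11) = 72.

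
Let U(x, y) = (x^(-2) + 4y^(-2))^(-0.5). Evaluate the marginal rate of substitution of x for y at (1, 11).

For CES with ρ = -2, MRS = (1/4)·(y/x)^3.
At (1, 11): MRS = 332.75.
That is, one extra unit of x is worth 332.75 units of y at the margin.

MRS = 332.75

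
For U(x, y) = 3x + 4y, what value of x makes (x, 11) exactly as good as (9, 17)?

U(9, 17) = 95.
Set U(x, 11) = 95 and solve.
3x + 4·11 = 95 ⇒ 3x = 51 ⇒ x = 17.
Check: U(17, 11) = 95.

x = 17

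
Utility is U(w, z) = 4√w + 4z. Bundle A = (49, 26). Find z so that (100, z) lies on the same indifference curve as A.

z = 23

U(49, 26) = 132.
Set U(100, z) = 132 and solve.
With w = 100: √100 = 10, so 4z = 132 − 4·10 = 92 and z = 23.
Check: U(100, 23) = 132.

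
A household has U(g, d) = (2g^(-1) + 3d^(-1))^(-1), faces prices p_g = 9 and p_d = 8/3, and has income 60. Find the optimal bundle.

For CES with ρ = -1, MRS = (2/3)·(d/g)^2.
Tangency: set MRS = p_g/p_d = 9/(8/3) = 3.375.
So (d/g)^2 = 81/16; taking the square root, d/g = 2.25, i.e. d = 2.25·g.
Substitute into the budget 9·g + (8/3)·d = 60: 15·g = 60, so g* = 4 and d* = 2.25·4 = 9.

g* = 4, d* = 9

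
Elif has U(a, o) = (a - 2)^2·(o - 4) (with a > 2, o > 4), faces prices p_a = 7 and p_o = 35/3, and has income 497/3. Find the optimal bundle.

MU_a = 2·(a−2)·(o−4), MU_o = (a−2)^2.
MRS = (2/1)·(o−4)/(a−2).
Tangency: set MRS = p_a/p_o = 7/(35/3) = 0.6.
So (2/1)·(o − 4)/(a − 2) = 0.6, i.e. (o − 4) = 0.3·(a − 2).
Rewrite the budget in excess-of-subsistence terms: 7·(a − 2) + (35/3)·(o − 4) = 497/3 − 7·2 − (35/3)·4 = 105.
Substituting, 10.5·(a − 2) = 105, so a − 2 = 10 and a* = 12.
Then o − 4 = 0.3·10 = 3, so o* = 7.

a* = 12, o* = 7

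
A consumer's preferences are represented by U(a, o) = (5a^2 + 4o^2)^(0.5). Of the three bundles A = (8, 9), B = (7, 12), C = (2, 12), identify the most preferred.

Evaluate utility at each bundle:
U(A) = 25.377.
U(B) = 28.653.
U(C) = 24.413.
Highest utility is B, so B ≻ A ≻ C.

Bundle B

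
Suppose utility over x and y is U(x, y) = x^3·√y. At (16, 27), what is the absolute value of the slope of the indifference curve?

MU_x = 3·x^2·√y and MU_y = 0.5·x^3·y^(-0.5).
MRS = MU_x/MU_y = (6)·y/x.
At (16, 27): MRS = 10.125.
The indifference curve has slope −10.125 at this bundle.

MRS = 10.125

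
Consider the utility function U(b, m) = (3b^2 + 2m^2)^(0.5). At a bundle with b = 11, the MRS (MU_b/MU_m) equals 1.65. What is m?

For CES with ρ = 2, MRS = (3/2)·(m/b)^(-1).
Setting (3/2)·(m/11)^(-1) = 1.65 gives (m/11)^(-1) = 1.1, so m/11 = 10/11 and m = 10.

m = 10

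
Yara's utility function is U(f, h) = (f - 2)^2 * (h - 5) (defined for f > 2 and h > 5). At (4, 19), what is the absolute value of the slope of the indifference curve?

MRS = 14

MU_f = 2·(f−2)·(h−5), MU_h = (f−2)^2.
MRS = (2/1)·(h−5)/(f−2).
At (4, 19): MRS = 14.
That is, one extra unit of f is worth 14 units of h at the margin.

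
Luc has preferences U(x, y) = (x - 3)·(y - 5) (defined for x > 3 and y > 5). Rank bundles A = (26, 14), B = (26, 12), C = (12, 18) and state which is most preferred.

Evaluate utility at each bundle:
U(A) = 207.
U(B) = 161.
U(C) = 117.
Highest utility is A, so A ≻ B ≻ C.

Bundle A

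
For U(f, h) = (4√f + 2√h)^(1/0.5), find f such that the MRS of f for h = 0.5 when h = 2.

f = 32

For CES with ρ = 0.5, MRS = (4/2)·√(h/f).
Setting (4/2)·√(2/f) = 0.5 gives √(2/f) = 0.25, so 2/f = 1/16 and f = 32.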